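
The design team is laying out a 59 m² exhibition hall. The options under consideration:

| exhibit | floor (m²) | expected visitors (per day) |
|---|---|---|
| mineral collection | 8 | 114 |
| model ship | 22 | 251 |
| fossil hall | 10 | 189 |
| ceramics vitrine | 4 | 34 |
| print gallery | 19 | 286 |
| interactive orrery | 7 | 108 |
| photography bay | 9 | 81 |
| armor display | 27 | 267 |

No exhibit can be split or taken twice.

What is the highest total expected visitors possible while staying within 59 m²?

840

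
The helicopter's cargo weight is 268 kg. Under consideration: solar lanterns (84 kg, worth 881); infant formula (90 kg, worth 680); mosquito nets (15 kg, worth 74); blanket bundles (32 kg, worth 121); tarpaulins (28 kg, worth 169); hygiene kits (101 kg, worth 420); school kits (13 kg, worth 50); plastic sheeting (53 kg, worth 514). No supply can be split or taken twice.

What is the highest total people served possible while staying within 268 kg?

2294

Solar lanterns + infant formula + tarpaulins + school kits + plastic sheeting uses 268 of the 268 kg and totals 2294.
Runner-up solar lanterns + infant formula + tarpaulins + plastic sheeting tops out at 2244.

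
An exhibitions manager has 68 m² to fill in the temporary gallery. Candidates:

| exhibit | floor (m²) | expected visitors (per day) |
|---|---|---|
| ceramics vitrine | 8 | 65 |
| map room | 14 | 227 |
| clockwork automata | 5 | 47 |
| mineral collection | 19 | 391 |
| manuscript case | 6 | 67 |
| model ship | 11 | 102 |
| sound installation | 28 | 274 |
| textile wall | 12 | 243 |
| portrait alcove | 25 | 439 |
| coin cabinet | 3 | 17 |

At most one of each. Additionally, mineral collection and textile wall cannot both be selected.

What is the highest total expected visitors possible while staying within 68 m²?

1141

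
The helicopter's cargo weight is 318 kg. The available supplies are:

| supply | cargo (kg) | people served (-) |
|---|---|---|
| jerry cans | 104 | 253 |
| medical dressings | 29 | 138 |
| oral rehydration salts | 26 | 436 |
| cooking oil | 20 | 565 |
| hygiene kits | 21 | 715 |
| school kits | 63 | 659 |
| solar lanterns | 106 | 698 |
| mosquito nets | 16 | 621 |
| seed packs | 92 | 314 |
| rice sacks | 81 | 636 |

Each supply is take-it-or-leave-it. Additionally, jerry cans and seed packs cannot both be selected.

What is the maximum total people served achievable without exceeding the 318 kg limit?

3894

Density check — mosquito nets 38.81, hygiene kits 34.05, cooking oil 28.25 are the best per kg.
Taking the top-ratio supplies first gives medical dressings + oral rehydration salts + cooking oil + hygiene kits + school kits + mosquito nets + rice sacks for 3770 (256 kg).
Replace medical dressings and oral rehydration salts with solar lanterns: the trade gains 124 net, giving 3894 at 307 kg.
Runner-up medical dressings + oral rehydration salts + cooking oil + hygiene kits + school kits + solar lanterns + mosquito nets tops out at 3832.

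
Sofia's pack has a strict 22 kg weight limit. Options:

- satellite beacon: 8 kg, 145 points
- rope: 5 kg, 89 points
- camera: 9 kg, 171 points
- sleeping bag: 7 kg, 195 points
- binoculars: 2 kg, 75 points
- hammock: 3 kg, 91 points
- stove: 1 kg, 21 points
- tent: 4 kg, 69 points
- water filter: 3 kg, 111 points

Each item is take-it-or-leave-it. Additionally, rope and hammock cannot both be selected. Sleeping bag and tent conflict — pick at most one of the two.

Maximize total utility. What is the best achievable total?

573

Best packing: camera + sleeping bag + binoculars + stove + water filter — 22 kg, 573 total.
Nothing else feasible within 22 kg beats 573.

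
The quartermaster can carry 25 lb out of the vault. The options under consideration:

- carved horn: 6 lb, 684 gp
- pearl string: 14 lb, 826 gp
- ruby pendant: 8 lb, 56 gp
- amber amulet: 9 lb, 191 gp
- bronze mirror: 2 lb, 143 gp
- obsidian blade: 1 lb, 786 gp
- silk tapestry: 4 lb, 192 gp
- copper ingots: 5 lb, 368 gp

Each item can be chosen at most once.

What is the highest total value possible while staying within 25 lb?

2488

By value per lb: obsidian blade 786.00, carved horn 114.00, copper ingots 73.60, bronze mirror 71.50 lead.
Filling by ratio: carved horn + bronze mirror + obsidian blade + silk tapestry + copper ingots for 2173, with 7 lb left unused.
The 7 lb tied up in bronze mirror and copper ingots is better spent on pearl string — total rises to 2488 (25 lb).
An exhaustive check of the 256 subsets confirms 2488.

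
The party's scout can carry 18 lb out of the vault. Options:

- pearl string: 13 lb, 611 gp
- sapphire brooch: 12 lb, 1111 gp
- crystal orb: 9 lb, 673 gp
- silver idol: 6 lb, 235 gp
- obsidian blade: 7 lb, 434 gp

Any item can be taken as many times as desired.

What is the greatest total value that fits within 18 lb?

Best packing: sapphire brooch + silver idol — 18 lb, 1346 total.

1346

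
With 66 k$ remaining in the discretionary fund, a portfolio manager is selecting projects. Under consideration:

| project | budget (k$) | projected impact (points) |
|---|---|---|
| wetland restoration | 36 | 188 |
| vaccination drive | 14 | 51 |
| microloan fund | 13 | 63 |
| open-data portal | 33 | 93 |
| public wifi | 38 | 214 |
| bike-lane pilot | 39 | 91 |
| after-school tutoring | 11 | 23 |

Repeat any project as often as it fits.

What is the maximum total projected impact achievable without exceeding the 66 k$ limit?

340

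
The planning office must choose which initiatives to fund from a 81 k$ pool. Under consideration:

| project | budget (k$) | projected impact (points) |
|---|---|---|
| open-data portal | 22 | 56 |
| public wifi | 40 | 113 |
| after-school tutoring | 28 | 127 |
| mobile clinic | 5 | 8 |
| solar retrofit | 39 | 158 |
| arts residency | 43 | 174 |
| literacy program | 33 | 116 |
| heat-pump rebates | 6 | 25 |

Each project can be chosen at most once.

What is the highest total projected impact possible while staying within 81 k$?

Ranking by ratio (projected impact/k$): after-school tutoring 4.54, heat-pump rebates 4.17, solar retrofit 4.05, arts residency 4.05.
A density-first pass picks after-school tutoring + mobile clinic + solar retrofit + heat-pump rebates — 318 at 78 k$.
Replace mobile clinic and solar retrofit with arts residency: the trade gains 8 net, giving 326 at 77 k$.

326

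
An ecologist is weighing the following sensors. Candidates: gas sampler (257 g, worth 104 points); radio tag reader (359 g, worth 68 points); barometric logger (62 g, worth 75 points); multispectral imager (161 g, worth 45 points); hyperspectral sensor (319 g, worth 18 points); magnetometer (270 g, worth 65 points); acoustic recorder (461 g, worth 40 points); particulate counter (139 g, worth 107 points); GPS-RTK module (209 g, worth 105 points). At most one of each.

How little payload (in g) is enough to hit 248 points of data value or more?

Need the lightest bundle worth ≥ 248.
barometric logger + particulate counter + GPS-RTK module: 287 data value at 410 g.
No combination under 410 g hits 248.

410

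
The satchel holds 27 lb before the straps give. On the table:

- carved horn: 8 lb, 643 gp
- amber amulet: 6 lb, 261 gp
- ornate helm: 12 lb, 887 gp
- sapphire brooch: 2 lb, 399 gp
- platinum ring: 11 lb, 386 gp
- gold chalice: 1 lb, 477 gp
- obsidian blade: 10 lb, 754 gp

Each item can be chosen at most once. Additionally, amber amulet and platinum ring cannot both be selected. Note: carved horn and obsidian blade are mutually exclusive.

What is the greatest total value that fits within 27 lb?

2517

Ranking by ratio (value/lb): gold chalice 477.00, sapphire brooch 199.50, carved horn 80.38, obsidian blade 75.40.
Taking ornate helm + sapphire brooch + gold chalice + obsidian blade: 25 lb used, 2517 in value.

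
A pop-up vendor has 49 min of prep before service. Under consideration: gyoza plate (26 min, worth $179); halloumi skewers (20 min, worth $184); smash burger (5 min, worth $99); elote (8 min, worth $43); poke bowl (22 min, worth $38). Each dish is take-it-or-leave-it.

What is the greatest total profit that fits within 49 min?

363

Filling by ratio: halloumi skewers + smash burger + elote for 326, with 16 min left unused.
The 13 min tied up in smash burger and elote is better spent on gyoza plate — total rises to 363 (46 min).
An exhaustive check of the 32 subsets confirms 363.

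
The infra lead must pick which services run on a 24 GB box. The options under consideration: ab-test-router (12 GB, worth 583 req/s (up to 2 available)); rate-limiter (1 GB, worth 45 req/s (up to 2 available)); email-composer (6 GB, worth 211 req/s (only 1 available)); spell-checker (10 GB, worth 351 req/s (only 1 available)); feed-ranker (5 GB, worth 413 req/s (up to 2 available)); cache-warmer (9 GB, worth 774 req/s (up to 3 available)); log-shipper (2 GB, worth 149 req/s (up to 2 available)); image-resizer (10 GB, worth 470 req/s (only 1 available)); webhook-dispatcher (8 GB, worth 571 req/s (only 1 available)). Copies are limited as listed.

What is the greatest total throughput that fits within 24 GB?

The ratio ordering already packs tightly: rate-limiter + feed-ranker + 2×cache-warmer, 24 GB, 2006.
That's the maximum — no swap from here does better than 2006.

2006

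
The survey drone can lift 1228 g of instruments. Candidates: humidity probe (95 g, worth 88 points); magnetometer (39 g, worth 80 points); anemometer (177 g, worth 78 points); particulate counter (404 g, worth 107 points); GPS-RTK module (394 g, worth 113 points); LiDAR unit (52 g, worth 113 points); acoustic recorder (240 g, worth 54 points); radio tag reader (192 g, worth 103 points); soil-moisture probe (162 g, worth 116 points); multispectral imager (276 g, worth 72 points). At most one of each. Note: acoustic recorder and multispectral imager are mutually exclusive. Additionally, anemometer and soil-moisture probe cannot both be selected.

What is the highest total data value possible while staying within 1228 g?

Taking humidity probe + magnetometer + GPS-RTK module + LiDAR unit + radio tag reader + soil-moisture probe + multispectral imager: 1210 g used, 685 in data value.

685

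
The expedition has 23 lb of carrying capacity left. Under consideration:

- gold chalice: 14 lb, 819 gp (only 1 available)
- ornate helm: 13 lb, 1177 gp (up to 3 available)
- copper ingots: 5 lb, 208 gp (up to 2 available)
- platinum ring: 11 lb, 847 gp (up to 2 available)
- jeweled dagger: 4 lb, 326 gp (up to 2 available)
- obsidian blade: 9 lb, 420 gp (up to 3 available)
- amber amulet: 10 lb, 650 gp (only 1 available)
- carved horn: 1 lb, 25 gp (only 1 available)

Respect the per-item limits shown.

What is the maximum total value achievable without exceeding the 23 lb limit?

1854

The ratio ordering already packs tightly: ornate helm + 2×jeweled dagger + carved horn, 22 lb, 1854.
Every other selection either busts 23 lb or exceeds an availability limit or fails to beat 1854.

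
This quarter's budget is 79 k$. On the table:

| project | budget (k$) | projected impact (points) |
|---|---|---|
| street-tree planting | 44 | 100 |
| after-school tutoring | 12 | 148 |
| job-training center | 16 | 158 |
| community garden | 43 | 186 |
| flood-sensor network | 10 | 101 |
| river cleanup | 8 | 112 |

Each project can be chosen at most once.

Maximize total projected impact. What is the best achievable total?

Taking the top-ratio projects first gives after-school tutoring + job-training center + flood-sensor network + river cleanup for 519 (46 k$).
Dropping flood-sensor network frees 10 k$; slotting in community garden (43 k$) lifts the total to 604 at 79 k$.

604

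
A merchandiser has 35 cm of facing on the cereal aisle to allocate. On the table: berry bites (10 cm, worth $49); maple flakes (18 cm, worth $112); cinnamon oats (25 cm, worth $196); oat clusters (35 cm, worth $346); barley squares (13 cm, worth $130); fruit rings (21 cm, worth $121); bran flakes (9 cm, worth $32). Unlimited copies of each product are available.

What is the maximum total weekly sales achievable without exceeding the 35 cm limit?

A density-first pass picks 2×barley squares + bran flakes — 292 at 35 cm.
Dropping 2×barley squares and bran flakes frees 35 cm; slotting in oat clusters (35 cm) lifts the total to 346 at 35 cm.

346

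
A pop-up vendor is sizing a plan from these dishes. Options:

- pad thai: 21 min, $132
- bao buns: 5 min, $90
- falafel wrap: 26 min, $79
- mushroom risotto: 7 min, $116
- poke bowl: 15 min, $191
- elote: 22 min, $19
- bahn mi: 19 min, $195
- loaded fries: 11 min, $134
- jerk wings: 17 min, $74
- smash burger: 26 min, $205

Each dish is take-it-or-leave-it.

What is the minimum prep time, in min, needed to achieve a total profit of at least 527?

Need the lightest bundle worth ≥ 527.
Taking bao buns + mushroom risotto + poke bowl + loaded fries gives 531 (≥ 527) for 38 min.
Below 38 min the best achievable stays under 527.

38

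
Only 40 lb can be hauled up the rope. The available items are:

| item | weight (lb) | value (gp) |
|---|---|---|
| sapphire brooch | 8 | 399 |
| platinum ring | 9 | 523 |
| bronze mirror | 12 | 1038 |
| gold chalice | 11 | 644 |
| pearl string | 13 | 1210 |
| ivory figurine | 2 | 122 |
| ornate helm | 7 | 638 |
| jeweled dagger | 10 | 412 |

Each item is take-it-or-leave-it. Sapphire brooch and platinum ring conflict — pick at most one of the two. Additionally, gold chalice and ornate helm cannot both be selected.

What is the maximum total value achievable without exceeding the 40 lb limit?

A density-first pass picks bronze mirror + pearl string + ivory figurine + ornate helm — 3008 at 34 lb.
Dropping ivory figurine frees 2 lb; slotting in sapphire brooch (8 lb) lifts the total to 3285 at 40 lb.

3285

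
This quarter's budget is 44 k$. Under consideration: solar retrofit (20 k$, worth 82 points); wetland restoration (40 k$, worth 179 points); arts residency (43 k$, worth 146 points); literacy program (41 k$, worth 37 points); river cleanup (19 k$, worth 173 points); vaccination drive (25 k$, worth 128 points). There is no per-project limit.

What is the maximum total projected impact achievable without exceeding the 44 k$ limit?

346

Best packing: 2×river cleanup — 38 k$, 346 total.
Nothing else within 44 k$ beats 346.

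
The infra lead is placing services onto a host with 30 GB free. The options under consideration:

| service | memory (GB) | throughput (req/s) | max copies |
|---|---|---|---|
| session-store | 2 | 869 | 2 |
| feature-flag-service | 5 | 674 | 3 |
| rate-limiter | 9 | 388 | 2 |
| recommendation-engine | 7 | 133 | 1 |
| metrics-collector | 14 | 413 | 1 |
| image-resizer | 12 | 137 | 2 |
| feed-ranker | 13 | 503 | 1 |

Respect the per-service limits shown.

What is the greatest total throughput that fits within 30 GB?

4148

Taking 2×session-store + 3×feature-flag-service + rate-limiter: 28 GB used, 4148 in throughput.
No other feasible combination exceeds 4148.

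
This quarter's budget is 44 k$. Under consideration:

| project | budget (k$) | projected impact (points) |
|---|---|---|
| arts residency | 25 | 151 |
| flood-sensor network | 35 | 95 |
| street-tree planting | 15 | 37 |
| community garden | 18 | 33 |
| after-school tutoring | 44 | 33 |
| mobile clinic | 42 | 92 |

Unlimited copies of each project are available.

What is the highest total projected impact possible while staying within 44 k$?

The ratio ordering already packs tightly: arts residency + street-tree planting, 40 k$, 188.
No other feasible combination exceeds 188.

188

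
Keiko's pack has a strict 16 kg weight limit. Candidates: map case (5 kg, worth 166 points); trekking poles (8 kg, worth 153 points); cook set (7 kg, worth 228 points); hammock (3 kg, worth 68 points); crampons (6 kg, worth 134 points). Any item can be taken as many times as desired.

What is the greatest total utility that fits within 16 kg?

Ranking by ratio (utility/kg): map case 33.20, cook set 32.57, hammock 22.67.
3×map case uses 15 of the 16 kg and totals 498.
Every other selection either busts 16 kg or fails to beat 498.

498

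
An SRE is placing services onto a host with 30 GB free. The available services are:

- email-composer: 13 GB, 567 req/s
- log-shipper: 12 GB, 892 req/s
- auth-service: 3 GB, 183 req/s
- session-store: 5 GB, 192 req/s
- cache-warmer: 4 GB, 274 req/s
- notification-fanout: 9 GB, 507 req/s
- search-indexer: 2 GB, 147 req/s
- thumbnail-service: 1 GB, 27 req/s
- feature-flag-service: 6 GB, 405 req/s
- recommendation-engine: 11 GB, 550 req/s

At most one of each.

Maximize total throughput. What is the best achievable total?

By throughput per GB: log-shipper 74.33, search-indexer 73.50, cache-warmer 68.50 lead.
Taking the top-ratio services first gives log-shipper + auth-service + cache-warmer + search-indexer + thumbnail-service + feature-flag-service for 1928 (28 GB).
The 7 GB tied up in thumbnail-service and feature-flag-service is better spent on notification-fanout — total rises to 2003 (30 GB).

2003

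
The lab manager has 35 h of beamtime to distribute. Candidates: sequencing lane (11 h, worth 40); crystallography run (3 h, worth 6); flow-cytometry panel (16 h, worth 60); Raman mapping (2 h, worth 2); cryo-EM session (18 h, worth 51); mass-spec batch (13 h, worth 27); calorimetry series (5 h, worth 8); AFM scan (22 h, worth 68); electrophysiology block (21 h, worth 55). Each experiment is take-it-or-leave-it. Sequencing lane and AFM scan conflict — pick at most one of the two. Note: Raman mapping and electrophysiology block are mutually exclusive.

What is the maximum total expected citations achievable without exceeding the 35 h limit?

Ranking by ratio (expected citations/h): flow-cytometry panel 3.75, sequencing lane 3.64, AFM scan 3.09.
Best packing: sequencing lane + crystallography run + flow-cytometry panel + calorimetry series — 35 h, 114 total.
Runner-up flow-cytometry panel + cryo-EM session tops out at 111.

114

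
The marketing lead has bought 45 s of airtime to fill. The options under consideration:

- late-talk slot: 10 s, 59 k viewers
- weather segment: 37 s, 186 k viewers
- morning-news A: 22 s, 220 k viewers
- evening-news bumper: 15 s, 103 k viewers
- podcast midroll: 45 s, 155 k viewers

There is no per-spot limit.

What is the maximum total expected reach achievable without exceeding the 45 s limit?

The ratio ordering already packs tightly: 2×morning-news A, 44 s, 440.

440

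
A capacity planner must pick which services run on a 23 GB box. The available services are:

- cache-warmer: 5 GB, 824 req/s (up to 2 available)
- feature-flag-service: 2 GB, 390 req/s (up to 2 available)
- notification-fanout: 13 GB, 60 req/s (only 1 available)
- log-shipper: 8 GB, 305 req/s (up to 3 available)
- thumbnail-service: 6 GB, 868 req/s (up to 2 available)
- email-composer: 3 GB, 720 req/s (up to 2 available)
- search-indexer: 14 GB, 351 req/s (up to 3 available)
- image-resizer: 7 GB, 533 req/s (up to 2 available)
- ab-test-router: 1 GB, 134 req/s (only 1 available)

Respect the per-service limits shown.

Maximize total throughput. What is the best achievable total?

Ranking by ratio (throughput/GB): email-composer 240.00, feature-flag-service 195.00, cache-warmer 164.80.
Filling by ratio: 2×cache-warmer + 2×feature-flag-service + 2×email-composer + ab-test-router for 4002, with 2 GB left unused.
The 10 GB tied up in 2×cache-warmer is better spent on 2×thumbnail-service — total rises to 4090 (23 GB).
Every other selection either busts 23 GB or exceeds an availability limit or fails to beat 4090.

4090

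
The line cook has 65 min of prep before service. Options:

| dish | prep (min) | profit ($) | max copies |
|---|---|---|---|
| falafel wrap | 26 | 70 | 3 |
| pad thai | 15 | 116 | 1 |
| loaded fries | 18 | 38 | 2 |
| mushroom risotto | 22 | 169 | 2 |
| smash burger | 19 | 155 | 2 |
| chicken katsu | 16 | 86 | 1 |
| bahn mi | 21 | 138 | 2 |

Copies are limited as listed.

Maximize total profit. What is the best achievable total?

The ratio heuristic lands on pad thai + 2×smash burger (426) but leaves 12 min idle.
Replace pad thai and smash burger with 2×mushroom risotto: the trade gains 67 net, giving 493 at 63 min.
No other feasible combination exceeds 493.

493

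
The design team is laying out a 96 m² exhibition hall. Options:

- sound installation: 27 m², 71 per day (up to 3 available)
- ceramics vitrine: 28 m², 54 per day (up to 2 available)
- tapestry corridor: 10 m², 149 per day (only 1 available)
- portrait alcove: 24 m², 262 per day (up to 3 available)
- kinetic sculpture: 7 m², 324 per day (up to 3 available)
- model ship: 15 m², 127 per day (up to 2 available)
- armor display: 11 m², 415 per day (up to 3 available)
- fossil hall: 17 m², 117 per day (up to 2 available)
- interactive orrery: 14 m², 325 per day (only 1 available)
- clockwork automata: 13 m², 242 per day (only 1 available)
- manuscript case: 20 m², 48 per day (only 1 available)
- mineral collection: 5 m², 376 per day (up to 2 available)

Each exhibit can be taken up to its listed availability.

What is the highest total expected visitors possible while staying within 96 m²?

The ratio ordering already packs tightly: 3×kinetic sculpture + 3×armor display + interactive orrery + clockwork automata + 2×mineral collection, 91 m², 3536.
Nothing else within 96 m² beats 3536.

3536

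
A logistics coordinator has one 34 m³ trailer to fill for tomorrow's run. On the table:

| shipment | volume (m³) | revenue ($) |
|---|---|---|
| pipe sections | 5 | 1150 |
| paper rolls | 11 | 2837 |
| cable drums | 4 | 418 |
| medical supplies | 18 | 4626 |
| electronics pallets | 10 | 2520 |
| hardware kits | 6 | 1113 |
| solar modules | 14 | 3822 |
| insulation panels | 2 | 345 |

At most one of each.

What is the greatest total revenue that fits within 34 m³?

Filling by ratio: pipe sections + paper rolls + solar modules + insulation panels for 8154, with 2 m³ left unused.
The 16 m³ tied up in pipe sections and paper rolls is better spent on medical supplies — total rises to 8793 (34 m³).

8793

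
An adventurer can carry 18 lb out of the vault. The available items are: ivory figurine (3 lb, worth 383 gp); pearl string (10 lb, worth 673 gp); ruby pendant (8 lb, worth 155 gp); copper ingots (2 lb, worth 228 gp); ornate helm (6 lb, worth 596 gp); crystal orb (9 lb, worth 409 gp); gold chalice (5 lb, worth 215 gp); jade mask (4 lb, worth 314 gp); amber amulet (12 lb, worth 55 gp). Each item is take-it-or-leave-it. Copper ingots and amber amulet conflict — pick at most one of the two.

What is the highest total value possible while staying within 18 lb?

1521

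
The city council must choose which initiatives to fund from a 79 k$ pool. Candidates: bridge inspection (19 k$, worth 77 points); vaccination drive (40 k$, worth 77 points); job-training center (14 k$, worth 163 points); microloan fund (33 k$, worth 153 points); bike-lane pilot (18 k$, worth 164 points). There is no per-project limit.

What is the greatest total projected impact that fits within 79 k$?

Filling by ratio: 5×job-training center for 815, with 9 k$ left unused.
Replace 2×job-training center with 2×bike-lane pilot: the trade gains 2 net, giving 817 at 78 k$.
Nothing else within 79 k$ beats 817.

817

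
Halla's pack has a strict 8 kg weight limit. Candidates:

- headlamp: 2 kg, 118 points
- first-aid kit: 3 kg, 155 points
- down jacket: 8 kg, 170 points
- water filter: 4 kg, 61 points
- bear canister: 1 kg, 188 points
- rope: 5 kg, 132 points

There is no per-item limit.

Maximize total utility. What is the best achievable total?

8×bear canister uses 8 of the 8 kg and totals 1504.
Nothing else within 8 kg beats 1504.

1504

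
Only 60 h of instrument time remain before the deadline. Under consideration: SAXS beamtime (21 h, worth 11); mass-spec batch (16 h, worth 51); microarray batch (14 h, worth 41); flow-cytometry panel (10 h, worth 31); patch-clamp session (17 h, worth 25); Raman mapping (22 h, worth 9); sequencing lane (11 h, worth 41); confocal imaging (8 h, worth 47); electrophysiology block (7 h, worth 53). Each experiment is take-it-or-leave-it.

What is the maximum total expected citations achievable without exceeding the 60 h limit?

233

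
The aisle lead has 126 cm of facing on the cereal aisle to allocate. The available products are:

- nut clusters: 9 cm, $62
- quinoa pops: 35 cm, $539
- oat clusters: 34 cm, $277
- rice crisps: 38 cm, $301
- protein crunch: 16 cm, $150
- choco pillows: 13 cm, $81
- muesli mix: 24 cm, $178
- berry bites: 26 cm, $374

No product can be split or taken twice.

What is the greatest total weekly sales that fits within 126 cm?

Taking the top-ratio products first gives nut clusters + quinoa pops + oat clusters + protein crunch + berry bites for 1402 (120 cm).
The 34 cm tied up in oat clusters is better spent on rice crisps — total rises to 1426 (124 cm).
An exhaustive check of the 256 subsets confirms 1426.

1426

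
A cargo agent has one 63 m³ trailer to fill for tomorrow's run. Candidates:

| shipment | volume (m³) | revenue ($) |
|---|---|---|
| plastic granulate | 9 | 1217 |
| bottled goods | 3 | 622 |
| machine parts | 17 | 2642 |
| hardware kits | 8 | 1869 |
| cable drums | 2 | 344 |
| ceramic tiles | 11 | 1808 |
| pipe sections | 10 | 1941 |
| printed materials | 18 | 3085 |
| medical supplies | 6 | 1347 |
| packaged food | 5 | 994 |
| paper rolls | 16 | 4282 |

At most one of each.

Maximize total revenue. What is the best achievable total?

Greedy by ratio would take bottled goods + hardware kits + cable drums + ceramic tiles + pipe sections + medical supplies + packaged food + paper rolls: 61 m³ used, total 13207.
Replace bottled goods and cable drums and ceramic tiles with printed materials: the trade gains 311 net, giving 13518 at 63 m³.
No other feasible combination exceeds 13518.

13518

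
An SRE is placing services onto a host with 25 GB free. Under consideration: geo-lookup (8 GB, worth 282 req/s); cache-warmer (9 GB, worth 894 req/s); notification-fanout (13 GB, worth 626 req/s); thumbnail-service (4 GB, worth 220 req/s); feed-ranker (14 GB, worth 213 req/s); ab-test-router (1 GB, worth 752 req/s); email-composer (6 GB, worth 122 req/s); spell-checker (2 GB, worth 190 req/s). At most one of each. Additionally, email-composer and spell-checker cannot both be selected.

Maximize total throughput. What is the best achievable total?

2462

A density-first pass picks geo-lookup + cache-warmer + thumbnail-service + ab-test-router + spell-checker — 2338 at 24 GB.
The 12 GB tied up in geo-lookup and thumbnail-service is better spent on notification-fanout — total rises to 2462 (25 GB).
Next best is geo-lookup + cache-warmer + thumbnail-service + ab-test-router + spell-checker at 2338 (24 GB) — short by 124.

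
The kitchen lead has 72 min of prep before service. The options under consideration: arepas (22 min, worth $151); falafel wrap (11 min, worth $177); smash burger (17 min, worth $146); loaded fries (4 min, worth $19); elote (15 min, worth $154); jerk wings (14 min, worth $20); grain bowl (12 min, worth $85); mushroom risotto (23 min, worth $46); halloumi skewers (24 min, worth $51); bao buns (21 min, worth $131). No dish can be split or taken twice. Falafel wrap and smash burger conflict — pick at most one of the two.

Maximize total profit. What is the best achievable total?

613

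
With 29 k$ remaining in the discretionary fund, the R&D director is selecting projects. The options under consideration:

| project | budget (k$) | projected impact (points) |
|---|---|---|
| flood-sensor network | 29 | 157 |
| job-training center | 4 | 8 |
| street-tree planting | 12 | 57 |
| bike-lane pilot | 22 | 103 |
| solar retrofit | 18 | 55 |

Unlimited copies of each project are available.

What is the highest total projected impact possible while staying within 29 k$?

157

Flood-sensor network uses 29 of the 29 k$ and totals 157.
That's the maximum — no swap from here does better than 157.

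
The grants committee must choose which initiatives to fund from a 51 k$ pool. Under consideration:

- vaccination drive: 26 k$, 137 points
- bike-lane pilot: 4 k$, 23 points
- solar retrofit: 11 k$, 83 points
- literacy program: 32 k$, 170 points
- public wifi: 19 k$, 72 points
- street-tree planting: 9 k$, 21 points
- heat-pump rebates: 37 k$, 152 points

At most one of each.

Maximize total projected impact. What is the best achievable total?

Best packing: bike-lane pilot + solar retrofit + literacy program — 47 k$, 276 total.
That's the maximum — no swap from here does better than 276.

276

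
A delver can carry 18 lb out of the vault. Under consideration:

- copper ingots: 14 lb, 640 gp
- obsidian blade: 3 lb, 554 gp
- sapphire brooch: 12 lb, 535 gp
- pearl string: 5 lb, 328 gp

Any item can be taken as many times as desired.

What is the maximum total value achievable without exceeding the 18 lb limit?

3324

6×obsidian blade uses 18 of the 18 lb and totals 3324.
No other feasible combination exceeds 3324.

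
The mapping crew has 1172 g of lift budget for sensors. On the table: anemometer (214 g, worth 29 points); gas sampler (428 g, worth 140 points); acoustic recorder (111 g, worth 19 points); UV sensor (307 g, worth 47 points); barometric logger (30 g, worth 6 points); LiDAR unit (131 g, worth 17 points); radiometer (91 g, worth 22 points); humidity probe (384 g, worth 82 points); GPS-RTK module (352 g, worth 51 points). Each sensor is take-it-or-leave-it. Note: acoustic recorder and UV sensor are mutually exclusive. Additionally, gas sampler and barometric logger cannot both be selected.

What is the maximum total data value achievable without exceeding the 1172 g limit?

280

Density check — gas sampler 0.33, radiometer 0.24, humidity probe 0.21, barometric logger 0.20 are the best per g.
Gas sampler + acoustic recorder + LiDAR unit + radiometer + humidity probe uses 1145 of the 1172 g and totals 280.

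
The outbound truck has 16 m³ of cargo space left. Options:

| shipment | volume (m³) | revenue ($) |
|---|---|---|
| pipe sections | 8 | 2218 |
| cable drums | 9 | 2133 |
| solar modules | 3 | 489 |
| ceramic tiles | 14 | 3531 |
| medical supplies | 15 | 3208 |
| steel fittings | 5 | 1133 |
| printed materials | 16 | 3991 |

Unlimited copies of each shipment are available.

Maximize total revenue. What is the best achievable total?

4436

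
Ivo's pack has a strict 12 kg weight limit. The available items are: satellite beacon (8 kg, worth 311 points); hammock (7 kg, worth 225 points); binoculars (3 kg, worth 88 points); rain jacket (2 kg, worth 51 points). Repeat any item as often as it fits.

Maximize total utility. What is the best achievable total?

The ratio heuristic lands on satellite beacon + binoculars (399) but leaves 1 kg idle.
Replace binoculars with 2×rain jacket: the trade gains 14 net, giving 413 at 12 kg.
No other feasible combination exceeds 413.

413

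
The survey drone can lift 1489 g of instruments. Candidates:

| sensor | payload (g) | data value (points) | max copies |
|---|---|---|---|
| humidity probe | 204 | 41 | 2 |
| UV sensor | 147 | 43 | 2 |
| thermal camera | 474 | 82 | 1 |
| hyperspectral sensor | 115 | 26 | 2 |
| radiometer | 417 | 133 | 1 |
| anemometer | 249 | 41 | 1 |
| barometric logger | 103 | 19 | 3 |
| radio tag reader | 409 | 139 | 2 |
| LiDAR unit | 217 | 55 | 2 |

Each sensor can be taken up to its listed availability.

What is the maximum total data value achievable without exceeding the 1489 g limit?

473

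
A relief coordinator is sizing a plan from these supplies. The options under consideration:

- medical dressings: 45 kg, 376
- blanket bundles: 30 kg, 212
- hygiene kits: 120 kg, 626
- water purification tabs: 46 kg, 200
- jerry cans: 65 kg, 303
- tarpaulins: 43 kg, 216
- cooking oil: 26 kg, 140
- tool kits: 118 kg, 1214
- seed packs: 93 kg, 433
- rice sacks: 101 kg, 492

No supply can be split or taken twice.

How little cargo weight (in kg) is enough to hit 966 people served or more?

118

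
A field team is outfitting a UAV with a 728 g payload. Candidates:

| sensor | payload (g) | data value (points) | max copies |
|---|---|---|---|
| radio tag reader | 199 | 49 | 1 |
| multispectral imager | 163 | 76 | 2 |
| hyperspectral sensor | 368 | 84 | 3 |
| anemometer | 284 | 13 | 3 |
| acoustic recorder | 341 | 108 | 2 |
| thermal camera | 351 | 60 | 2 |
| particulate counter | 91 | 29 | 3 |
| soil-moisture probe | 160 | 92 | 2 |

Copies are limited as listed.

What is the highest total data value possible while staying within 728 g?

336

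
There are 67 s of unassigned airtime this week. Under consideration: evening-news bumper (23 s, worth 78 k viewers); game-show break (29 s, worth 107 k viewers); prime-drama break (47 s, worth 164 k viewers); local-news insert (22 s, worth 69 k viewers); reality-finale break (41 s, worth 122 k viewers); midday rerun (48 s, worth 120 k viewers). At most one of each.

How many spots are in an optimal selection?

2

The maximum expected reach within 67 s is 200.
evening-news bumper + reality-finale break hits 200 at 64 s.
Every optimal selection uses 2 spots.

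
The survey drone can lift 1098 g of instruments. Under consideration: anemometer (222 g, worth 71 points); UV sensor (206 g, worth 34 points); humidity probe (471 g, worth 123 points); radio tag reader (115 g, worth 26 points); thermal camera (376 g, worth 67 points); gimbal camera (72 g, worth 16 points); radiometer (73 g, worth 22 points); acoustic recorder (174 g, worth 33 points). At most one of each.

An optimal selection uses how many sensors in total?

5

The maximum data value within 1098 g is 276.
One optimal bundle: anemometer + UV sensor + humidity probe + radio tag reader + radiometer (1087 g).
All optima have 5 sensors.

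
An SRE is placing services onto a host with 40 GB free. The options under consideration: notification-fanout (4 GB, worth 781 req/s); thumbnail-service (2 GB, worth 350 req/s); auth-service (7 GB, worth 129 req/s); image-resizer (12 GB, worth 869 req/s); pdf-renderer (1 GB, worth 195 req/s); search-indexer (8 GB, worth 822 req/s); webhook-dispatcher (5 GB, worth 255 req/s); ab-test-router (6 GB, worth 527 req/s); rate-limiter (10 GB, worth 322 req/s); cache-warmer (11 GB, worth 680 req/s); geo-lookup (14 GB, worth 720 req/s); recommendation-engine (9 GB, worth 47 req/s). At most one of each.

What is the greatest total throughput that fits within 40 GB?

Ranking by ratio (throughput/GB): notification-fanout 195.25, pdf-renderer 195.00, thumbnail-service 175.00, search-indexer 102.75.
Taking notification-fanout + thumbnail-service + image-resizer + pdf-renderer + search-indexer + webhook-dispatcher + ab-test-router: 38 GB used, 3799 in throughput.
Next best is notification-fanout + thumbnail-service + image-resizer + pdf-renderer + search-indexer + cache-warmer at 3697 (38 GB) — short by 102.

3799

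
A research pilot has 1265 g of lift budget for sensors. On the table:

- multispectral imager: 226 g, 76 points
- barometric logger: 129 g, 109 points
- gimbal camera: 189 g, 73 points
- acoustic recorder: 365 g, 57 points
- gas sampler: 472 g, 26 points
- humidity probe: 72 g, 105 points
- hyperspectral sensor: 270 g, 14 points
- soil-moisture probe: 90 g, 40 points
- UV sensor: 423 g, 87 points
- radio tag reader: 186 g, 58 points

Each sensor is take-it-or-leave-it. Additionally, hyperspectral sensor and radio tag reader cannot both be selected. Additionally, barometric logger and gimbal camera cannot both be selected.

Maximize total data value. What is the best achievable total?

Ranking by ratio (data value/g): humidity probe 1.46, barometric logger 0.84, soil-moisture probe 0.44, gimbal camera 0.39.
Multispectral imager + barometric logger + humidity probe + soil-moisture probe + UV sensor + radio tag reader uses 1126 of the 1265 g and totals 475.
An exhaustive check of the 1024 subsets confirms 475.

475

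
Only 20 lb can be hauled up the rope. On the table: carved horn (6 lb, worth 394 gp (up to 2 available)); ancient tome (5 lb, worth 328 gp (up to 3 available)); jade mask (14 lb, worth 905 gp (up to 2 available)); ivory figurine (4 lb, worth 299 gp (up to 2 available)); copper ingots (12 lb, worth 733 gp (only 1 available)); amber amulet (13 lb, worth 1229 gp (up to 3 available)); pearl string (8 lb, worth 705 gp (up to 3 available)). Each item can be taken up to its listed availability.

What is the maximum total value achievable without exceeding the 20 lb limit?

1709

A density-first pass picks ivory figurine + amber amulet — 1528 at 17 lb.
The 13 lb tied up in amber amulet is better spent on 2×pearl string — total rises to 1709 (20 lb).
Nothing else within 20 lb beats 1709.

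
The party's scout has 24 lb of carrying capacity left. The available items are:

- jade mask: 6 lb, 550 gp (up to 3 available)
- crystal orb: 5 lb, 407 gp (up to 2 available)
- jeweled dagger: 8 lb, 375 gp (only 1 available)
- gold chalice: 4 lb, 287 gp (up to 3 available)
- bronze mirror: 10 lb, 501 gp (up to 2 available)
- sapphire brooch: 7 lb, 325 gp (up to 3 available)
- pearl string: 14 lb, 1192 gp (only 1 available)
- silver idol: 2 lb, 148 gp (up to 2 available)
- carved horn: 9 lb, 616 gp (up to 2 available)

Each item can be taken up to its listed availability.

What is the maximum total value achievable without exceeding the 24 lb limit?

2085

Greedy by ratio would take 3×jade mask + crystal orb: 23 lb used, total 2057.
The 5 lb tied up in crystal orb is better spent on gold chalice + silver idol — total rises to 2085 (24 lb).
That's the maximum — no swap from here does better than 2085.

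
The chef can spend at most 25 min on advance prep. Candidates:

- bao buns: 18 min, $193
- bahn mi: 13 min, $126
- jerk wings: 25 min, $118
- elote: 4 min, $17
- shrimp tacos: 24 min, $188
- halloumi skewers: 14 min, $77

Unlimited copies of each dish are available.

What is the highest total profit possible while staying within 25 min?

Ranking by ratio (profit/min): bao buns 10.72, bahn mi 9.69, shrimp tacos 7.83.
The ratio ordering already packs tightly: bao buns + elote, 22 min, 210.
The spare 3 min is too small for any remaining dish, and no exchange beats 210.

210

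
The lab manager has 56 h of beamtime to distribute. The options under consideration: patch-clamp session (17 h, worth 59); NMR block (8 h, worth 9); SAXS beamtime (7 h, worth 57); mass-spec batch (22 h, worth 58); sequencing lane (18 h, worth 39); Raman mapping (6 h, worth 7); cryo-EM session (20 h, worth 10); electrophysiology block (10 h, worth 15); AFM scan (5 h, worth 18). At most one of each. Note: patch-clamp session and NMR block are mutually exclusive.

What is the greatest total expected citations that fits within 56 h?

192

Taking patch-clamp session + SAXS beamtime + mass-spec batch + AFM scan: 51 h used, 192 in expected citations.
Runner-up patch-clamp session + SAXS beamtime + mass-spec batch + electrophysiology block tops out at 189.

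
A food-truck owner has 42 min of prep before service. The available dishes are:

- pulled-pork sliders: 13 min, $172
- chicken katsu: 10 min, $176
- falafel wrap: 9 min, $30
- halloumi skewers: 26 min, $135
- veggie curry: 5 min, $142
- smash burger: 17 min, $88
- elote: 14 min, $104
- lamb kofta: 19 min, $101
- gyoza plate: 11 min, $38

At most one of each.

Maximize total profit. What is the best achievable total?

Taking pulled-pork sliders + chicken katsu + veggie curry + elote: 42 min used, 594 in profit.

594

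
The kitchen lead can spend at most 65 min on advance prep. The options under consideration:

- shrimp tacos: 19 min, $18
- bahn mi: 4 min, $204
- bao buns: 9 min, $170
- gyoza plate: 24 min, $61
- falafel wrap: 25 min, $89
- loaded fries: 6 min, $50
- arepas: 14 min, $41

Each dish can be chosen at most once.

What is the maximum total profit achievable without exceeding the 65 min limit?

554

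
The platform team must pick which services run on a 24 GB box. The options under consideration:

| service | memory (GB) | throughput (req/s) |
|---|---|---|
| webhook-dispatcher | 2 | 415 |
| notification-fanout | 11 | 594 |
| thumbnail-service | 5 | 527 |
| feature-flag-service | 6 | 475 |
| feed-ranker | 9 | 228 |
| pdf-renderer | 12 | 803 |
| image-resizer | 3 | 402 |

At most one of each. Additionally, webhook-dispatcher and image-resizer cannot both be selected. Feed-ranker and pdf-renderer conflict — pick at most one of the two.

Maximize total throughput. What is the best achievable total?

Best packing: webhook-dispatcher + notification-fanout + thumbnail-service + feature-flag-service — 24 GB, 2011 total.

2011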